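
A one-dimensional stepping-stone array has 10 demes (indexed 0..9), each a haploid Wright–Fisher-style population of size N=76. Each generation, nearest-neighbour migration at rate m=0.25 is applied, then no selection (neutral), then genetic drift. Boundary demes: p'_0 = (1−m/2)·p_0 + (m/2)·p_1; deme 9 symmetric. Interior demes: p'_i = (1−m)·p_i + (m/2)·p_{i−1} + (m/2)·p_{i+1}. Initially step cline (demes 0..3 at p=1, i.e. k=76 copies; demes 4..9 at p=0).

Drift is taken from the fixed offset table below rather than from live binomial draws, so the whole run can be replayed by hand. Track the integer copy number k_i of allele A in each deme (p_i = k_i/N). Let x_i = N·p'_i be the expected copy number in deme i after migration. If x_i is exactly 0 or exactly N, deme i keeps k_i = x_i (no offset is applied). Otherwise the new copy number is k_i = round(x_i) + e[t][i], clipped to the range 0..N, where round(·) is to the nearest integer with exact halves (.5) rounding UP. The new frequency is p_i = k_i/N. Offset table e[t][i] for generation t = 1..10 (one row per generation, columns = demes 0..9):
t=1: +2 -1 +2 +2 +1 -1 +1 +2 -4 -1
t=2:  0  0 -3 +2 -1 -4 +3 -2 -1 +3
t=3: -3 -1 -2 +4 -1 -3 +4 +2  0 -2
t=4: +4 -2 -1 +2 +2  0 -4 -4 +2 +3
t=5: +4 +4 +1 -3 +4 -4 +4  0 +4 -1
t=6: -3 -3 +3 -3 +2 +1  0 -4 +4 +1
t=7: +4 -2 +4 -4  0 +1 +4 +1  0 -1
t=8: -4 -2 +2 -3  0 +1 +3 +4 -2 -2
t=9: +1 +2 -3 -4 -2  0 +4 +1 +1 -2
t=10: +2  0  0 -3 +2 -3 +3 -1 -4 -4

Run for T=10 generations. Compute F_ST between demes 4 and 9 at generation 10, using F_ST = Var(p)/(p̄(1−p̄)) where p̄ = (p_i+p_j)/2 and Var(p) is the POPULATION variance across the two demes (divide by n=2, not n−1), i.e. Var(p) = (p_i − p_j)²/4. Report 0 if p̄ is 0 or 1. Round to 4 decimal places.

0.2459

t=0: k=[76 76 76 76 0 0 0 0 0 0]
t=1: x=[76.0000 76.0000 76.0000 66.5000 9.5000 0.0000 0.0000 0.0000 0.0000 0.0000] k=[76 76 76 69 11 0 0 0 0 0]
t=2: x=[76.0000 76.0000 75.1250 62.6250 16.8750 1.3750 0.0000 0.0000 0.0000 0.0000] k=[76 76 72 65 16 0 0 0 0 0]
t=3: x=[76.0000 75.5000 71.6250 59.7500 20.1250 2.0000 0.0000 0.0000 0.0000 0.0000] k=[76 75 70 64 19 0 0 0 0 0]
t=4: x=[75.8750 74.5000 69.8750 59.1250 22.2500 2.3750 0.0000 0.0000 0.0000 0.0000] k=[76 73 69 61 24 2 0 0 0 0]
t=5: x=[75.6250 72.8750 68.5000 57.3750 25.8750 4.5000 0.2500 0.0000 0.0000 0.0000] k=[76 76 70 54 30 1 4 0 0 0]
t=6: x=[76.0000 75.2500 68.7500 53.0000 29.3750 5.0000 3.1250 0.5000 0.0000 0.0000] k=[76 72 72 50 31 6 3 0 0 0]
t=7: x=[75.5000 72.5000 69.2500 50.3750 30.2500 8.7500 3.0000 0.3750 0.0000 0.0000] k=[76 71 73 46 30 10 7 1 0 0]
t=8: x=[75.3750 71.8750 69.3750 47.3750 29.5000 12.1250 6.6250 1.6250 0.1250 0.0000] k=[71 70 71 44 30 13 10 6 0 0]
t=9: x=[70.8750 70.2500 67.5000 45.6250 29.6250 14.7500 9.8750 5.7500 0.7500 0.0000] k=[72 72 65 42 28 15 14 7 2 0]
t=10: x=[72.0000 71.1250 63.0000 43.1250 28.1250 16.5000 13.2500 7.2500 2.3750 0.2500] k=[74 71 63 40 30 14 16 6 0 0]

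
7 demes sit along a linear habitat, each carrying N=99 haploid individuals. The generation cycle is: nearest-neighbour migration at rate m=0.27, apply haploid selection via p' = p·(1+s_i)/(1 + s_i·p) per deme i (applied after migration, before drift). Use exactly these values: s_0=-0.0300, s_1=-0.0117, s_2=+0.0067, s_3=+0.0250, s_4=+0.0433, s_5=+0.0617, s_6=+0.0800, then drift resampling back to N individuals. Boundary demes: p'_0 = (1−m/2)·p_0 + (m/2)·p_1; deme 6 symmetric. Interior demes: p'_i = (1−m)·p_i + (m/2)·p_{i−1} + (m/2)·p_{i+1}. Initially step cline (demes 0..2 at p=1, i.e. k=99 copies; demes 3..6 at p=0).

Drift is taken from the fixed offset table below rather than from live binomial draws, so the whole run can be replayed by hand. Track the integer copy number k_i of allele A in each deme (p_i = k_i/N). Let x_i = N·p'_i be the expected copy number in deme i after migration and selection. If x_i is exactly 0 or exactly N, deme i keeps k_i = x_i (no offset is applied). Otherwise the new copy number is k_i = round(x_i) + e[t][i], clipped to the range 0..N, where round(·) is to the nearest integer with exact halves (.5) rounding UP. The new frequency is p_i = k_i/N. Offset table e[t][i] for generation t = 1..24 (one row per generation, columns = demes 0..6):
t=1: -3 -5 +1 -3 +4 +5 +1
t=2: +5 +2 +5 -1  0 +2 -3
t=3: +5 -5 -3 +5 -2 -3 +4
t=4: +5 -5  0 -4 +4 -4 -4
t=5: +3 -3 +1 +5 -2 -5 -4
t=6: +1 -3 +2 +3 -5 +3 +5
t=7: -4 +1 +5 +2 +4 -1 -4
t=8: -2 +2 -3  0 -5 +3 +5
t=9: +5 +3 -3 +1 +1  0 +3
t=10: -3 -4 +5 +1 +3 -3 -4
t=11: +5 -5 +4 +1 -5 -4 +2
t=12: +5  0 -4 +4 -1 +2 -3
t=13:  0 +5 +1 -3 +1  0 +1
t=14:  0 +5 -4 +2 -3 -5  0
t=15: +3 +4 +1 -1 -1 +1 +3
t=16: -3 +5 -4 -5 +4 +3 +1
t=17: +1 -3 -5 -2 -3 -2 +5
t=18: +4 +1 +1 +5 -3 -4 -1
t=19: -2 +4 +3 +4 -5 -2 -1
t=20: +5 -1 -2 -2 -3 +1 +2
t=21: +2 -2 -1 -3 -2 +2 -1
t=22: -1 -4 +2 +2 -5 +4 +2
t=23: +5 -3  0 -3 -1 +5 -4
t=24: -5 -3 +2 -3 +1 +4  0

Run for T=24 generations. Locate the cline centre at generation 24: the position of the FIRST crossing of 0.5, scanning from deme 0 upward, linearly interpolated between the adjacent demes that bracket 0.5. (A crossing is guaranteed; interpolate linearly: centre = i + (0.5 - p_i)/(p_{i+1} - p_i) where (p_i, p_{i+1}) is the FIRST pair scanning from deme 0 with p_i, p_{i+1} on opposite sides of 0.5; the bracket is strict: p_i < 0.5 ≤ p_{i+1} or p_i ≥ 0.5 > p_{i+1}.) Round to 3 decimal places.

2.659

t=0: k=[99 99 99 0 0 0 0]
t=1: x=[99.0000 99.0000 85.7120 13.6530 0.0000 0.0000 0.0000] k=[99 99 87 11 0 0 0]
t=2: x=[99.0000 97.3611 78.4689 20.1687 1.5483 0.0000 0.0000] k=[99 99 83 19 2 0 0]
t=3: x=[99.0000 96.8150 76.6358 25.8134 4.1919 0.2866 0.0000] k=[99 92 74 31 2 0 0]
t=4: x=[98.0261 90.4233 70.7600 33.4346 5.8749 0.2866 0.0000] k=[99 85 71 29 10 0 0]
t=5: x=[97.0527 84.8579 67.3639 32.6430 11.6435 1.4321 0.0000] k=[99 82 68 38 10 0 0]
t=6: x=[96.6357 82.2418 65.9871 38.8513 12.8981 1.4321 0.0000] k=[98 79 68 42 8 4 0]
t=7: x=[95.3288 79.8992 66.1218 41.5140 12.5059 4.2362 0.5829] k=[91 81 71 44 17 3 0]
t=8: x=[89.3889 80.8260 68.8452 44.6044 19.4079 4.7485 0.4373] k=[87 83 66 45 14 8 5]
t=9: x=[86.1226 81.0729 65.6079 44.2535 17.9906 8.8771 5.8120] k=[91 84 63 45 19 9 9]
t=10: x=[89.8040 81.9445 63.5571 44.5242 21.8738 10.9182 9.6498] k=[87 78 69 46 25 8 6]
t=11: x=[85.4323 77.8046 67.2542 46.8790 26.3515 10.5775 6.7375] k=[90 73 71 48 21 7 9]
t=12: x=[87.3966 74.8105 68.3066 48.0704 23.5063 9.6700 9.3624] k=[92 75 64 52 23 12 6]
t=13: x=[89.4453 75.6004 64.0162 50.3161 26.2393 13.3516 7.3145] k=[89 81 65 47 27 13 8]
t=14: x=[87.6167 79.7381 64.8795 47.3396 28.6655 14.9595 9.3038] k=[88 85 61 49 26 10 9]
t=15: x=[87.2840 81.9999 62.7735 48.1254 27.7843 12.6720 9.7935] k=[90 86 64 47 27 14 13]
t=16: x=[89.1942 83.4161 64.8246 47.2044 28.8030 16.4239 14.0368] k=[86 88 61 42 33 19 15]
t=17: x=[85.9283 83.9353 62.2345 43.9526 33.2545 21.3350 16.5751] k=[87 81 57 42 30 19 22]
t=18: x=[85.8465 78.3785 58.3751 43.0046 31.0309 21.8939 22.9226] k=[90 79 59 48 28 18 22]
t=19: x=[88.2260 77.5882 60.3724 47.3947 30.2328 20.8586 22.7817] k=[86 82 63 51 25 19 22]
t=20: x=[85.1000 79.7935 64.0961 49.7211 28.5535 21.1952 22.9226] k=[90 79 62 48 26 22 25]
t=21: x=[88.2260 77.9959 62.5589 47.5298 29.2967 24.0173 26.0450] k=[90 76 62 45 27 26 25]
t=22: x=[87.8113 75.7915 61.7503 45.4715 30.1768 27.1640 26.6054] k=[87 72 64 47 25 31 29]
t=23: x=[84.6043 72.7184 62.9382 46.9341 29.6529 31.1846 30.8812] k=[90 70 63 44 29 36 27]
t=24: x=[86.9821 71.5220 61.5356 45.1457 32.8943 35.1859 29.7929] k=[82 69 64 42 34 39 30]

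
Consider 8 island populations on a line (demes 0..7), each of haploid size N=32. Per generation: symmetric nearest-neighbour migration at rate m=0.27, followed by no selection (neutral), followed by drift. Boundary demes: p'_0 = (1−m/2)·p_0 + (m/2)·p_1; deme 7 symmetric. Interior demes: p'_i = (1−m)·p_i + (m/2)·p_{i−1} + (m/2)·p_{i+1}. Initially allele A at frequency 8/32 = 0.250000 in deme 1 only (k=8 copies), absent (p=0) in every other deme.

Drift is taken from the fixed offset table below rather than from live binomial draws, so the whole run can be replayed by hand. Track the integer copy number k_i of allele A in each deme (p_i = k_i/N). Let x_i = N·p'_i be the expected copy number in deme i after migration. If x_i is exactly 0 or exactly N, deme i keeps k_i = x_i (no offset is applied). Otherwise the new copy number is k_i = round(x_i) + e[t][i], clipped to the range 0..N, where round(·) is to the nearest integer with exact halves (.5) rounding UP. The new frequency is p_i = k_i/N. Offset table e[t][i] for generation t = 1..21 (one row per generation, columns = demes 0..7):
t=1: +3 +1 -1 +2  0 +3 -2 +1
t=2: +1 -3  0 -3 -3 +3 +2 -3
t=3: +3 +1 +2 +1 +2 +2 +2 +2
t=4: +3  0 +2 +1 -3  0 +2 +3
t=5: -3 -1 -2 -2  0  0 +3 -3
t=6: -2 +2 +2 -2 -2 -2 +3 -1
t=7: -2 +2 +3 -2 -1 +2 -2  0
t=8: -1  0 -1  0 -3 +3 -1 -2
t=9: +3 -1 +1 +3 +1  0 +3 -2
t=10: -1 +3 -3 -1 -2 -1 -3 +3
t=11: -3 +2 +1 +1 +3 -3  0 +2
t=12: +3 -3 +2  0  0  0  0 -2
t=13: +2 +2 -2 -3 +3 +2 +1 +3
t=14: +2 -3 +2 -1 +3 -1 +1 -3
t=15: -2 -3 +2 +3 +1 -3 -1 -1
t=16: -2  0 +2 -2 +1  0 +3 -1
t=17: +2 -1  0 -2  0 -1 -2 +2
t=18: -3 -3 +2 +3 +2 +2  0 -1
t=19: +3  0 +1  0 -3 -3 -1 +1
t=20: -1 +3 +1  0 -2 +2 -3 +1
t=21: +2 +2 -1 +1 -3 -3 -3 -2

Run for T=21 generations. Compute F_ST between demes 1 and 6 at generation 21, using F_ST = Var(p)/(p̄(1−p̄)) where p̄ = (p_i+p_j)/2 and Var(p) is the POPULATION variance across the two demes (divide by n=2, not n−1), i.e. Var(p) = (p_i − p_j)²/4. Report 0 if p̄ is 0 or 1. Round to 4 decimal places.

0.1429

t=0: k=[0 8 0 0 0 0 0 0]
t=1: x=[1.0800 5.8400 1.0800 0.0000 0.0000 0.0000 0.0000 0.0000] k=[4 7 0 0 0 0 0 0]
t=2: x=[4.4050 5.6500 0.9450 0.0000 0.0000 0.0000 0.0000 0.0000] k=[5 3 1 0 0 0 0 0]
t=3: x=[4.7300 3.0000 1.1350 0.1350 0.0000 0.0000 0.0000 0.0000] k=[8 4 3 1 0 0 0 0]
t=4: x=[7.4600 4.4050 2.8650 1.1350 0.1350 0.0000 0.0000 0.0000] k=[10 4 5 2 0 0 0 0]
t=5: x=[9.1900 4.9450 4.4600 2.1350 0.2700 0.0000 0.0000 0.0000] k=[6 4 2 0 0 0 0 0]
t=6: x=[5.7300 4.0000 2.0000 0.2700 0.0000 0.0000 0.0000 0.0000] k=[4 6 4 0 0 0 0 0]
t=7: x=[4.2700 5.4600 3.7300 0.5400 0.0000 0.0000 0.0000 0.0000] k=[2 7 7 0 0 0 0 0]
t=8: x=[2.6750 6.3250 6.0550 0.9450 0.0000 0.0000 0.0000 0.0000] k=[2 6 5 1 0 0 0 0]
t=9: x=[2.5400 5.3250 4.5950 1.4050 0.1350 0.0000 0.0000 0.0000] k=[6 4 6 4 1 0 0 0]
t=10: x=[5.7300 4.5400 5.4600 3.8650 1.2700 0.1350 0.0000 0.0000] k=[5 8 2 3 0 0 0 0]
t=11: x=[5.4050 6.7850 2.9450 2.4600 0.4050 0.0000 0.0000 0.0000] k=[2 9 4 3 3 0 0 0]
t=12: x=[2.9450 7.3800 4.5400 3.1350 2.5950 0.4050 0.0000 0.0000] k=[6 4 7 3 3 0 0 0]
t=13: x=[5.7300 4.6750 6.0550 3.5400 2.5950 0.4050 0.0000 0.0000] k=[8 7 4 1 6 2 0 0]
t=14: x=[7.8650 6.7300 4.0000 2.0800 4.7850 2.2700 0.2700 0.0000] k=[10 4 6 1 8 1 1 0]
t=15: x=[9.1900 5.0800 5.0550 2.6200 6.1100 1.9450 0.8650 0.1350] k=[7 2 7 6 7 0 0 0]
t=16: x=[6.3250 3.3500 6.1900 6.2700 5.9200 0.9450 0.0000 0.0000] k=[4 3 8 4 7 1 0 0]
t=17: x=[3.8650 3.8100 6.7850 4.9450 5.7850 1.6750 0.1350 0.0000] k=[6 3 7 3 6 1 0 0]
t=18: x=[5.5950 3.9450 5.9200 3.9450 4.9200 1.5400 0.1350 0.0000] k=[3 1 8 7 7 4 0 0]
t=19: x=[2.7300 2.2150 6.9200 7.1350 6.5950 3.8650 0.5400 0.0000] k=[6 2 8 7 4 1 0 0]
t=20: x=[5.4600 3.3500 7.0550 6.7300 4.0000 1.2700 0.1350 0.0000] k=[4 6 8 7 2 3 0 0]
t=21: x=[4.2700 6.0000 7.5950 6.4600 2.8100 2.4600 0.4050 0.0000] k=[6 8 7 7 0 0 0 0]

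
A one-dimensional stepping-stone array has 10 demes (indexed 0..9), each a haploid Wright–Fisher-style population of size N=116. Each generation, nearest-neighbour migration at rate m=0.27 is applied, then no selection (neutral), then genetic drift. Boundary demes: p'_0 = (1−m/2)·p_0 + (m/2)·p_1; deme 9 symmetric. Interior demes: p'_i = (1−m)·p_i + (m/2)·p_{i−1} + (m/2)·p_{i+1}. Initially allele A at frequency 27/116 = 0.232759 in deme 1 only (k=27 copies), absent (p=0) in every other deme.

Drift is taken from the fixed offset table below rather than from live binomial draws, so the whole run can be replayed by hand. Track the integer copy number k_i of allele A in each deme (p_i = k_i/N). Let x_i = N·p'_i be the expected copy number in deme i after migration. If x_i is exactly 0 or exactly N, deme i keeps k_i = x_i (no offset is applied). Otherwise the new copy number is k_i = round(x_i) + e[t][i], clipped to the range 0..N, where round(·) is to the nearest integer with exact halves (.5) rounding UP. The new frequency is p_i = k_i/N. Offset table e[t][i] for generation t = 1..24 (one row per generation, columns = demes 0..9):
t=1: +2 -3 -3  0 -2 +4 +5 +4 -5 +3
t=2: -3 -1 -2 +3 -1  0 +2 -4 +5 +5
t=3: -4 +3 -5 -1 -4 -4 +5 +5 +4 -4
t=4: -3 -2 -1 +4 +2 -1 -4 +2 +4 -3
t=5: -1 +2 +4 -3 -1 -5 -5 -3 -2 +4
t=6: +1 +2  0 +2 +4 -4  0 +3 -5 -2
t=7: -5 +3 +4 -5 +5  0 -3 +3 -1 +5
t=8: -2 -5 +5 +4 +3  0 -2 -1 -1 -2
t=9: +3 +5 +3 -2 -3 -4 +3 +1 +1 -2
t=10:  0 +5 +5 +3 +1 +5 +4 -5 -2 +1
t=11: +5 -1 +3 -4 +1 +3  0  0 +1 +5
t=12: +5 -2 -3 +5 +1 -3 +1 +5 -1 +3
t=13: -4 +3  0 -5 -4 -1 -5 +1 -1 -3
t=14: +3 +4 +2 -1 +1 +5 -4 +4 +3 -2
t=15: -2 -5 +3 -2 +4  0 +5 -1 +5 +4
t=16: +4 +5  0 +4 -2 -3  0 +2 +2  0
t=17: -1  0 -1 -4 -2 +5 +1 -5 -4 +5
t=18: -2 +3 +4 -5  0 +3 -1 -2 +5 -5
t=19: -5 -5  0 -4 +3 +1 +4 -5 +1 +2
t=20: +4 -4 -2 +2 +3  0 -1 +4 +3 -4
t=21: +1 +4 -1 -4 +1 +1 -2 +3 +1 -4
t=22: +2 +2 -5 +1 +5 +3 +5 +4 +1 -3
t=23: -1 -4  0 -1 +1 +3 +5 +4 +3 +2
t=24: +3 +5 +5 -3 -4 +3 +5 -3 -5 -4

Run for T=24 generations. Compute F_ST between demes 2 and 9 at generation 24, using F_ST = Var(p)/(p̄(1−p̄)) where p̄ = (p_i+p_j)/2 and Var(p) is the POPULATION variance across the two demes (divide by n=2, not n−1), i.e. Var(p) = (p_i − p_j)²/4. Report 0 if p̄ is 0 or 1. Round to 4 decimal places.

0.0545

t=0: k=[0 27 0 0 0 0 0 0 0 0]
t=1: x=[3.6450 19.7100 3.6450 0.0000 0.0000 0.0000 0.0000 0.0000 0.0000 0.0000] k=[6 17 1 0 0 0 0 0 0 0]
t=2: x=[7.4850 13.3550 3.0250 0.1350 0.0000 0.0000 0.0000 0.0000 0.0000 0.0000] k=[4 12 1 3 0 0 0 0 0 0]
t=3: x=[5.0800 9.4350 2.7550 2.3250 0.4050 0.0000 0.0000 0.0000 0.0000 0.0000] k=[1 12 0 1 0 0 0 0 0 0]
t=4: x=[2.4850 8.8950 1.7550 0.7300 0.1350 0.0000 0.0000 0.0000 0.0000 0.0000] k=[0 7 1 5 2 0 0 0 0 0]
t=5: x=[0.9450 5.2450 2.3500 4.0550 2.1350 0.2700 0.0000 0.0000 0.0000 0.0000] k=[0 7 6 1 1 0 0 0 0 0]
t=6: x=[0.9450 5.9200 5.4600 1.6750 0.8650 0.1350 0.0000 0.0000 0.0000 0.0000] k=[2 8 5 4 5 0 0 0 0 0]
t=7: x=[2.8100 6.7850 5.2700 4.2700 4.1900 0.6750 0.0000 0.0000 0.0000 0.0000] k=[0 10 9 0 9 1 0 0 0 0]
t=8: x=[1.3500 8.5150 7.9200 2.4300 6.7050 1.9450 0.1350 0.0000 0.0000 0.0000] k=[0 4 13 6 10 2 0 0 0 0]
t=9: x=[0.5400 4.6750 10.8400 7.4850 8.3800 2.8100 0.2700 0.0000 0.0000 0.0000] k=[4 10 14 5 5 0 3 0 0 0]
t=10: x=[4.8100 9.7300 12.2450 6.2150 4.3250 1.0800 2.1900 0.4050 0.0000 0.0000] k=[5 15 17 9 5 6 6 0 0 0]
t=11: x=[6.3500 13.9200 15.6500 9.5400 5.6750 5.8650 5.1900 0.8100 0.0000 0.0000] k=[11 13 19 6 7 9 5 1 0 0]
t=12: x=[11.2700 13.5400 16.4350 7.8900 7.1350 8.1900 5.0000 1.4050 0.1350 0.0000] k=[16 12 13 13 8 5 6 6 0 0]
t=13: x=[15.4600 12.6750 12.8650 12.3250 8.2700 5.5400 5.8650 5.1900 0.8100 0.0000] k=[11 16 13 7 4 5 1 6 0 0]
t=14: x=[11.6750 14.9200 12.5950 7.4050 4.5400 4.3250 2.2150 4.5150 0.8100 0.0000] k=[15 19 15 6 6 9 0 9 4 0]
t=15: x=[15.5400 17.9200 14.3250 7.2150 6.4050 7.3800 2.4300 7.1100 4.1350 0.5400] k=[14 13 17 5 10 7 7 6 9 5]
t=16: x=[13.8650 13.6750 14.8400 7.2950 8.9200 7.4050 6.8650 6.5400 8.0550 5.5400] k=[18 19 15 11 7 4 7 9 10 6]
t=17: x=[18.1350 18.3250 15.0000 11.0000 7.1350 4.8100 6.8650 8.8650 9.3250 6.5400] k=[17 18 14 7 5 10 8 4 5 12]
t=18: x=[17.1350 17.3250 13.5950 7.6750 5.9450 9.0550 7.7300 4.6750 5.8100 11.0550] k=[15 20 18 3 6 12 7 3 11 6]
t=19: x=[15.6750 19.0550 16.2450 5.4300 6.4050 10.5150 7.1350 4.6200 9.2450 6.6750] k=[11 14 16 1 9 12 11 0 10 9]
t=20: x=[11.4050 13.8650 13.7050 4.1050 8.3250 11.4600 9.6500 2.8350 8.5150 9.1350] k=[15 10 12 6 11 11 9 7 12 5]
t=21: x=[14.3250 10.9450 10.9200 7.4850 10.3250 10.7300 9.0000 7.9450 10.3800 5.9450] k=[15 15 10 3 11 12 7 11 11 2]
t=22: x=[15.0000 14.3250 9.7300 5.0250 10.0550 11.1900 8.2150 10.4600 9.7850 3.2150] k=[17 16 5 6 15 14 13 14 11 0]
t=23: x=[16.8650 14.6500 6.6200 7.0800 13.6500 14.0000 13.2700 13.4600 9.9200 1.4850] k=[16 11 7 6 15 17 18 17 13 3]
t=24: x=[15.3250 11.1350 7.4050 7.3500 14.0550 16.8650 17.7300 16.5950 12.1900 4.3500] k=[18 16 12 4 10 20 23 14 7 0]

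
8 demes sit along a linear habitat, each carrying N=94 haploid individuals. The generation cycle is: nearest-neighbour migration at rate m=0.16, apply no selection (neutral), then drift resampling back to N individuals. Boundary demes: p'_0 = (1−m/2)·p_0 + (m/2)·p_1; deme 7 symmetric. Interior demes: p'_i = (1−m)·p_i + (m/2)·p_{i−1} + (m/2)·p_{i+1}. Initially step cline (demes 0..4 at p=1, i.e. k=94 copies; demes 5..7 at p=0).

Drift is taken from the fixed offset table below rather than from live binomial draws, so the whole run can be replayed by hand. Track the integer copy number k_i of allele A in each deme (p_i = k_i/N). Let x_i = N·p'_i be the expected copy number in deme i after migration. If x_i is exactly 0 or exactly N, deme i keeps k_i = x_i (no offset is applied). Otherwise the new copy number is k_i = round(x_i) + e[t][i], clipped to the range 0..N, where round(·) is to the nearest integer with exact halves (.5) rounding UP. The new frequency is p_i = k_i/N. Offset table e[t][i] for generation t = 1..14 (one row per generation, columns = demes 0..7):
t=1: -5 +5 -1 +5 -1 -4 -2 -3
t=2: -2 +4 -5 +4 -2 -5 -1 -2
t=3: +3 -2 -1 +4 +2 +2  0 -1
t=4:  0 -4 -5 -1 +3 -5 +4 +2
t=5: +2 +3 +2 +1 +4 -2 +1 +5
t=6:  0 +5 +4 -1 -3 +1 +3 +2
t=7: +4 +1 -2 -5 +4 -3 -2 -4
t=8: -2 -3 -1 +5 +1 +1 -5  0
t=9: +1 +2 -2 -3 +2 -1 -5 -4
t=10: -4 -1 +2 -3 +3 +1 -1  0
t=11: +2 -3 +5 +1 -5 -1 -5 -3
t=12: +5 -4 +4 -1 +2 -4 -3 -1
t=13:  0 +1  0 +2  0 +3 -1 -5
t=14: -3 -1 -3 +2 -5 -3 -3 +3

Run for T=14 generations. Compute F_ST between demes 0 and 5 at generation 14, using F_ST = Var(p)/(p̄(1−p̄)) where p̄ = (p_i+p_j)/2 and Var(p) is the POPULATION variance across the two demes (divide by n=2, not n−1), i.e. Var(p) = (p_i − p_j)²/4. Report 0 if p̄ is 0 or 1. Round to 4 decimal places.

0.5033

t=0: k=[94 94 94 94 94 0 0 0]
t=1: x=[94.0000 94.0000 94.0000 94.0000 86.4800 7.5200 0.0000 0.0000] k=[94 94 94 94 85 4 0 0]
t=2: x=[94.0000 94.0000 94.0000 93.2800 79.2400 10.1600 0.3200 0.0000] k=[94 94 94 94 77 5 0 0]
t=3: x=[94.0000 94.0000 94.0000 92.6400 72.6000 10.3600 0.4000 0.0000] k=[94 94 94 94 75 12 0 0]
t=4: x=[94.0000 94.0000 94.0000 92.4800 71.4800 16.0800 0.9600 0.0000] k=[94 94 94 91 74 11 5 0]
t=5: x=[94.0000 94.0000 93.7600 89.8800 70.3200 15.5600 5.0800 0.4000] k=[94 94 94 91 74 14 6 5]
t=6: x=[94.0000 94.0000 93.7600 89.8800 70.5600 18.1600 6.5600 5.0800] k=[94 94 94 89 68 19 10 7]
t=7: x=[94.0000 94.0000 93.6000 87.7200 65.7600 22.2000 10.4800 7.2400] k=[94 94 92 83 70 19 8 3]
t=8: x=[94.0000 93.8400 91.4400 82.6800 66.9600 22.2000 8.4800 3.4000] k=[94 91 90 88 68 23 3 3]
t=9: x=[93.7600 91.1600 89.9200 86.5600 66.0000 25.0000 4.6000 3.0000] k=[94 93 88 84 68 24 0 0]
t=10: x=[93.9200 92.6800 88.0800 83.0400 65.7600 25.6000 1.9200 0.0000] k=[90 92 90 80 69 27 1 0]
t=11: x=[90.1600 91.6800 89.3600 79.9200 66.5200 28.2800 3.0000 0.0800] k=[92 89 94 81 62 27 0 0]
t=12: x=[91.7600 89.6400 92.5600 80.5200 60.7200 27.6400 2.1600 0.0000] k=[94 86 94 80 63 24 0 0]
t=13: x=[93.3600 87.2800 92.2400 79.7600 61.2400 25.2000 1.9200 0.0000] k=[93 88 92 82 61 28 1 0]
t=14: x=[92.6000 88.7200 90.8800 81.1200 60.0400 28.4800 3.0800 0.0800] k=[90 88 88 83 55 25 0 3]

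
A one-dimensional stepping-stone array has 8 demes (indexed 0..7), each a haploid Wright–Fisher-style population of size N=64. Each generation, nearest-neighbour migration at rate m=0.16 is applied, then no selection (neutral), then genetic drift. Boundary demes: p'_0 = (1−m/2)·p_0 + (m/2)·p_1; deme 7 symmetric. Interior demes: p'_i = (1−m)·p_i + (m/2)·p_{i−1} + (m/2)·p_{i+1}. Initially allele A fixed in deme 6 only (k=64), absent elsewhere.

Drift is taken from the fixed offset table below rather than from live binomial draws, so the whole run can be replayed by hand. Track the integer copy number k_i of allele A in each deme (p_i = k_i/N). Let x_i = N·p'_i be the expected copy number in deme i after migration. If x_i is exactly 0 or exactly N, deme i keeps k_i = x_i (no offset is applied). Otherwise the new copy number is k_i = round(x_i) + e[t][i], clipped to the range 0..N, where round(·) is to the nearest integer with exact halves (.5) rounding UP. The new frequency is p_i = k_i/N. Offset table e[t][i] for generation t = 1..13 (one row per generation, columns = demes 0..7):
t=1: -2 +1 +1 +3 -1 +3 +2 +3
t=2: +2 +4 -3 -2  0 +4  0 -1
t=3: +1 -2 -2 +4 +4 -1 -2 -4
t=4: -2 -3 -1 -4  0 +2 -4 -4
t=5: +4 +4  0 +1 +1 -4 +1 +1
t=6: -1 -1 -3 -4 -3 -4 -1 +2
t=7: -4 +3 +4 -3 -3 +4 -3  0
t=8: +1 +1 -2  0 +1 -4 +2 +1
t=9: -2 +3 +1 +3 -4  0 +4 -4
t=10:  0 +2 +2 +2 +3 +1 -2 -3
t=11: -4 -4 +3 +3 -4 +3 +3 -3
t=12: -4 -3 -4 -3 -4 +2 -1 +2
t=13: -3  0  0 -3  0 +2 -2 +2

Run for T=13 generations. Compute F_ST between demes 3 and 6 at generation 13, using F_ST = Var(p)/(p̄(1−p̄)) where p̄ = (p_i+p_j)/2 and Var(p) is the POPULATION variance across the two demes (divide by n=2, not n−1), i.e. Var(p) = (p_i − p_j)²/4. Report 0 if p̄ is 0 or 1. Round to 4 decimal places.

0.1532

t=0: k=[0 0 0 0 0 0 64 0]
t=1: x=[0.0000 0.0000 0.0000 0.0000 0.0000 5.1200 53.7600 5.1200] k=[0 0 0 0 0 8 56 8]
t=2: x=[0.0000 0.0000 0.0000 0.0000 0.6400 11.2000 48.3200 11.8400] k=[0 0 0 0 1 15 48 11]
t=3: x=[0.0000 0.0000 0.0000 0.0800 2.0400 16.5200 42.4000 13.9600] k=[0 0 0 4 6 16 40 10]
t=4: x=[0.0000 0.0000 0.3200 3.8400 6.6400 17.1200 35.6800 12.4000] k=[0 0 0 0 7 19 32 8]
t=5: x=[0.0000 0.0000 0.0000 0.5600 7.4000 19.0800 29.0400 9.9200] k=[0 0 0 2 8 15 30 11]
t=6: x=[0.0000 0.0000 0.1600 2.3200 8.0800 15.6400 27.2800 12.5200] k=[0 0 0 0 5 12 26 15]
t=7: x=[0.0000 0.0000 0.0000 0.4000 5.1600 12.5600 24.0000 15.8800] k=[0 0 0 0 2 17 21 16]
t=8: x=[0.0000 0.0000 0.0000 0.1600 3.0400 16.1200 20.2800 16.4000] k=[0 0 0 0 4 12 22 17]
t=9: x=[0.0000 0.0000 0.0000 0.3200 4.3200 12.1600 20.8000 17.4000] k=[0 0 0 3 0 12 25 13]
t=10: x=[0.0000 0.0000 0.2400 2.5200 1.2000 12.0800 23.0000 13.9600] k=[0 0 2 5 4 13 21 11]
t=11: x=[0.0000 0.1600 2.0800 4.6800 4.8000 12.9200 19.5600 11.8000] k=[0 0 5 8 1 16 23 9]
t=12: x=[0.0000 0.4000 4.8400 7.2000 2.7600 15.3600 21.3200 10.1200] k=[0 0 1 4 0 17 20 12]
t=13: x=[0.0000 0.0800 1.1600 3.4400 1.6800 15.8800 19.1200 12.6400] k=[0 0 1 0 2 18 17 15]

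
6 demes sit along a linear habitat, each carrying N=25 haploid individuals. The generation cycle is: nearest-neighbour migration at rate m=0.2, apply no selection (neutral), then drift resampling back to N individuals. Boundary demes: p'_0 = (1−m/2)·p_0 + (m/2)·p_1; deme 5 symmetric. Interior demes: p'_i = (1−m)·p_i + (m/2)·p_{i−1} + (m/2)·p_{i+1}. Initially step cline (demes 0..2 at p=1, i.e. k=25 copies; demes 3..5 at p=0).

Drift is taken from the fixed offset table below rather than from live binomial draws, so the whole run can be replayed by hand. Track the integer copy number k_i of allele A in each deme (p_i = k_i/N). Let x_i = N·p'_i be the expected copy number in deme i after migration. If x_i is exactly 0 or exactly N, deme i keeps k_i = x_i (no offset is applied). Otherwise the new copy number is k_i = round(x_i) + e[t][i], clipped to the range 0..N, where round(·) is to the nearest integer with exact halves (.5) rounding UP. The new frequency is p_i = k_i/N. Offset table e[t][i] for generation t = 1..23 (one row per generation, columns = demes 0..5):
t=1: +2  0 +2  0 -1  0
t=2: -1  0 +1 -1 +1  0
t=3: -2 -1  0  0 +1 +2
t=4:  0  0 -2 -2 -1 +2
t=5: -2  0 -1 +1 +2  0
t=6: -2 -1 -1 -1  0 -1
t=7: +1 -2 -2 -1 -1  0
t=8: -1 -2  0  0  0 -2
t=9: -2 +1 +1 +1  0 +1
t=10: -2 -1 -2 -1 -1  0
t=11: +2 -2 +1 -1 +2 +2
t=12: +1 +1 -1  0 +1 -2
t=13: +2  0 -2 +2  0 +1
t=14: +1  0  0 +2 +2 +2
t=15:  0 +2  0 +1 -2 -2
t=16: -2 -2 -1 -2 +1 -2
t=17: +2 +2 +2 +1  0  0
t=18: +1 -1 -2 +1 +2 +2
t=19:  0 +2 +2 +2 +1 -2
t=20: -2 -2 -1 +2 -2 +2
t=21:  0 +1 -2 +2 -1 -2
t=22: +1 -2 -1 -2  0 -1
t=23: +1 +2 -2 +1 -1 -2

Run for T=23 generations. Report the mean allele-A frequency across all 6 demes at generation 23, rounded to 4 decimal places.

t=0: k=[25 25 25 0 0 0]
t=1: x=[25.0000 25.0000 22.5000 2.5000 0.0000 0.0000] k=[25 25 25 3 0 0]
t=2: x=[25.0000 25.0000 22.8000 4.9000 0.3000 0.0000] k=[25 25 24 4 1 0]
t=3: x=[25.0000 24.9000 22.1000 5.7000 1.2000 0.1000] k=[25 24 22 6 2 2]
t=4: x=[24.9000 23.9000 20.6000 7.2000 2.4000 2.0000] k=[25 24 19 5 1 4]
t=5: x=[24.9000 23.6000 18.1000 6.0000 1.7000 3.7000] k=[23 24 17 7 4 4]
t=6: x=[23.1000 23.2000 16.7000 7.7000 4.3000 4.0000] k=[21 22 16 7 4 3]
t=7: x=[21.1000 21.3000 15.7000 7.6000 4.2000 3.1000] k=[22 19 14 7 3 3]
t=8: x=[21.7000 18.8000 13.8000 7.3000 3.4000 3.0000] k=[21 17 14 7 3 1]
t=9: x=[20.6000 17.1000 13.6000 7.3000 3.2000 1.2000] k=[19 18 15 8 3 2]
t=10: x=[18.9000 17.8000 14.6000 8.2000 3.4000 2.1000] k=[17 17 13 7 2 2]
t=11: x=[17.0000 16.6000 12.8000 7.1000 2.5000 2.0000] k=[19 15 14 6 5 4]
t=12: x=[18.6000 15.3000 13.3000 6.7000 5.0000 4.1000] k=[20 16 12 7 6 2]
t=13: x=[19.6000 16.0000 11.9000 7.4000 5.7000 2.4000] k=[22 16 10 9 6 3]
t=14: x=[21.4000 16.0000 10.5000 8.8000 6.0000 3.3000] k=[22 16 11 11 8 5]
t=15: x=[21.4000 16.1000 11.5000 10.7000 8.0000 5.3000] k=[21 18 12 12 6 3]
t=16: x=[20.7000 17.7000 12.6000 11.4000 6.3000 3.3000] k=[19 16 12 9 7 1]
t=17: x=[18.7000 15.9000 12.1000 9.1000 6.6000 1.6000] k=[21 18 14 10 7 2]
t=18: x=[20.7000 17.9000 14.0000 10.1000 6.8000 2.5000] k=[22 17 12 11 9 5]
t=19: x=[21.5000 17.0000 12.4000 10.9000 8.8000 5.4000] k=[22 19 14 13 10 3]
t=20: x=[21.7000 18.8000 14.4000 12.8000 9.6000 3.7000] k=[20 17 13 15 8 6]
t=21: x=[19.7000 16.9000 13.6000 14.1000 8.5000 6.2000] k=[20 18 12 16 8 4]
t=22: x=[19.8000 17.6000 13.0000 14.8000 8.4000 4.4000] k=[21 16 12 13 8 3]
t=23: x=[20.5000 16.1000 12.5000 12.4000 8.0000 3.5000] k=[22 18 11 13 7 2]

0.4867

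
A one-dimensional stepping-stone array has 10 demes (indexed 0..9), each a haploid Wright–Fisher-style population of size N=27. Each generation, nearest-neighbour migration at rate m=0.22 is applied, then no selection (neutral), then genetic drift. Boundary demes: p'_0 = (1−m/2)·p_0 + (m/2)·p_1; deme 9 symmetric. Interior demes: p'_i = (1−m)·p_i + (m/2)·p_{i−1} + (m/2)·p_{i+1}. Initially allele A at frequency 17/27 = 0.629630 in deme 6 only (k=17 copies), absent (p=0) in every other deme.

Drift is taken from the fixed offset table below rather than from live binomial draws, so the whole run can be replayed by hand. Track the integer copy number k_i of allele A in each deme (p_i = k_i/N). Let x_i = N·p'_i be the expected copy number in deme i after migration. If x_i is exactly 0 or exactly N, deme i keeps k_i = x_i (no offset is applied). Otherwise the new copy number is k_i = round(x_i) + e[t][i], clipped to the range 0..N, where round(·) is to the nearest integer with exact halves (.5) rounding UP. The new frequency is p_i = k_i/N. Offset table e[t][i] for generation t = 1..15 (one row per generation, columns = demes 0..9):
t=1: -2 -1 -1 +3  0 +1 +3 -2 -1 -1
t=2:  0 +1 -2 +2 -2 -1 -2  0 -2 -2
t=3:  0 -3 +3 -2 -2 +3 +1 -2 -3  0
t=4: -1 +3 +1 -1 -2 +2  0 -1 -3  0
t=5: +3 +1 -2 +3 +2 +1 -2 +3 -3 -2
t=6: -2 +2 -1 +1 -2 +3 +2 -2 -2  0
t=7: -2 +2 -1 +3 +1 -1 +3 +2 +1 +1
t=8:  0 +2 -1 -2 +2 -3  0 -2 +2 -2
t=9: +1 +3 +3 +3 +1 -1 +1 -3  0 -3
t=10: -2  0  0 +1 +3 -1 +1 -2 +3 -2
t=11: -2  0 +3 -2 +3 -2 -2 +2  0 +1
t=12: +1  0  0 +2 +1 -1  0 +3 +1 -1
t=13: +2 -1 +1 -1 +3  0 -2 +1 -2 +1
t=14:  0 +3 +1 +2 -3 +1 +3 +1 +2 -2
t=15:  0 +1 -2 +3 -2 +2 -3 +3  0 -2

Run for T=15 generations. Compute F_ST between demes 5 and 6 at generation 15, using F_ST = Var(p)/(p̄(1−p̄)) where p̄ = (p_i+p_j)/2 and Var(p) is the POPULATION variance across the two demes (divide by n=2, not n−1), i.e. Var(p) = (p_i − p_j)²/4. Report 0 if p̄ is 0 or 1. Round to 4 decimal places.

0.0286

t=0: k=[0 0 0 0 0 0 17 0 0 0]
t=1: x=[0.0000 0.0000 0.0000 0.0000 0.0000 1.8700 13.2600 1.8700 0.0000 0.0000] k=[0 0 0 0 0 3 16 0 0 0]
t=2: x=[0.0000 0.0000 0.0000 0.0000 0.3300 4.1000 12.8100 1.7600 0.0000 0.0000] k=[0 0 0 0 0 3 11 2 0 0]
t=3: x=[0.0000 0.0000 0.0000 0.0000 0.3300 3.5500 9.1300 2.7700 0.2200 0.0000] k=[0 0 0 0 0 7 10 1 0 0]
t=4: x=[0.0000 0.0000 0.0000 0.0000 0.7700 6.5600 8.6800 1.8800 0.1100 0.0000] k=[0 0 0 0 0 9 9 1 0 0]
t=5: x=[0.0000 0.0000 0.0000 0.0000 0.9900 8.0100 8.1200 1.7700 0.1100 0.0000] k=[0 0 0 0 3 9 6 5 0 0]
t=6: x=[0.0000 0.0000 0.0000 0.3300 3.3300 8.0100 6.2200 4.5600 0.5500 0.0000] k=[0 0 0 1 1 11 8 3 0 0]
t=7: x=[0.0000 0.0000 0.1100 0.8900 2.1000 9.5700 7.7800 3.2200 0.3300 0.0000] k=[0 0 0 4 3 9 11 5 1 0]
t=8: x=[0.0000 0.0000 0.4400 3.4500 3.7700 8.5600 10.1200 5.2200 1.3300 0.1100] k=[0 0 0 1 6 6 10 3 3 0]
t=9: x=[0.0000 0.0000 0.1100 1.4400 5.4500 6.4400 8.7900 3.7700 2.6700 0.3300] k=[0 0 3 4 6 5 10 1 3 0]
t=10: x=[0.0000 0.3300 2.7800 4.1100 5.6700 5.6600 8.4600 2.2100 2.4500 0.3300] k=[0 0 3 5 9 5 9 0 5 0]
t=11: x=[0.0000 0.3300 2.8900 5.2200 8.1200 5.8800 7.5700 1.5400 3.9000 0.5500] k=[0 0 6 3 11 4 6 4 4 2]
t=12: x=[0.0000 0.6600 5.0100 4.2100 9.3500 4.9900 5.5600 4.2200 3.7800 2.2200] k=[0 1 5 6 10 4 6 7 5 1]
t=13: x=[0.1100 1.3300 4.6700 6.3300 8.9000 4.8800 5.8900 6.6700 4.7800 1.4400] k=[2 0 6 5 12 5 4 8 3 2]
t=14: x=[1.7800 0.8800 5.2300 5.8800 10.4600 5.6600 4.5500 7.0100 3.4400 2.1100] k=[2 4 6 8 7 7 8 8 5 0]
t=15: x=[2.2200 4.0000 6.0000 7.6700 7.1100 7.1100 7.8900 7.6700 4.7800 0.5500] k=[2 5 4 11 5 9 5 11 5 0]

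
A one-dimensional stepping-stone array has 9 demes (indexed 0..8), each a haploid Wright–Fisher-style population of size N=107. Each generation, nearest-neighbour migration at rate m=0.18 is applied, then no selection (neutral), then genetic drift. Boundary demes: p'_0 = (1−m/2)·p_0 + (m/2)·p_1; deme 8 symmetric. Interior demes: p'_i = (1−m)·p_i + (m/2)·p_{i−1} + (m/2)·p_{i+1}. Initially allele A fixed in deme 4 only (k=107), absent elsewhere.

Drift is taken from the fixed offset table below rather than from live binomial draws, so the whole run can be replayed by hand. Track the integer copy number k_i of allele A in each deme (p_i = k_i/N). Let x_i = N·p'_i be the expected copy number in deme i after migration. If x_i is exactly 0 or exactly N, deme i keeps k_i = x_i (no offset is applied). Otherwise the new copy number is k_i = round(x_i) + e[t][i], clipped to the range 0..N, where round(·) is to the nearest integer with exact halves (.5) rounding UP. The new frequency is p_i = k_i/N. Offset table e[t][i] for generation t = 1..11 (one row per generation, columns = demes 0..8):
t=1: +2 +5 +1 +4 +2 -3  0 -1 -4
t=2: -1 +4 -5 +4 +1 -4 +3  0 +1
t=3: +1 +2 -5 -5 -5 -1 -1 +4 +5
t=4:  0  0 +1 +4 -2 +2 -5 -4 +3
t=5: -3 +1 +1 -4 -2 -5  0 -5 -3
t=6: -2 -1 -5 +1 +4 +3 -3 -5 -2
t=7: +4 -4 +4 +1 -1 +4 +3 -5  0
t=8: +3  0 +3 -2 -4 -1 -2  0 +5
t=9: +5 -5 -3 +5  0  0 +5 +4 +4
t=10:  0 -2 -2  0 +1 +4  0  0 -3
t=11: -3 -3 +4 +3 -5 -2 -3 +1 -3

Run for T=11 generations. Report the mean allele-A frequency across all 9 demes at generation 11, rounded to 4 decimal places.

t=0: k=[0 0 0 0 107 0 0 0 0]
t=1: x=[0.0000 0.0000 0.0000 9.6300 87.7400 9.6300 0.0000 0.0000 0.0000] k=[0 0 0 14 90 7 0 0 0]
t=2: x=[0.0000 0.0000 1.2600 19.5800 75.6900 13.8400 0.6300 0.0000 0.0000] k=[0 0 0 24 77 10 4 0 0]
t=3: x=[0.0000 0.0000 2.1600 26.6100 66.2000 15.4900 4.1800 0.3600 0.0000] k=[0 0 0 22 61 14 3 4 0]
t=4: x=[0.0000 0.0000 1.9800 23.5300 53.2600 17.2400 4.0800 3.5500 0.3600] k=[0 0 3 28 51 19 0 0 3]
t=5: x=[0.0000 0.2700 4.9800 27.8200 46.0500 20.1700 1.7100 0.2700 2.7300] k=[0 1 6 24 44 15 2 0 0]
t=6: x=[0.0900 1.3600 7.1700 24.1800 39.5900 16.4400 2.9900 0.1800 0.0000] k=[0 0 2 25 44 19 0 0 0]
t=7: x=[0.0000 0.1800 3.8900 24.6400 40.0400 19.5400 1.7100 0.0000 0.0000] k=[0 0 8 26 39 24 5 0 0]
t=8: x=[0.0000 0.7200 8.9000 25.5500 36.4800 23.6400 6.2600 0.4500 0.0000] k=[0 1 12 24 32 23 4 0 0]
t=9: x=[0.0900 1.9000 12.0900 23.6400 30.4700 22.1000 5.3500 0.3600 0.0000] k=[5 0 9 29 30 22 10 4 0]
t=10: x=[4.5500 1.2600 9.9900 27.2900 29.1900 21.6400 10.5400 4.1800 0.3600] k=[5 0 8 27 30 26 11 4 0]
t=11: x=[4.5500 1.1700 8.9900 25.5600 29.3700 25.0100 11.7200 4.2700 0.3600] k=[2 0 13 29 24 23 9 5 0]

0.1090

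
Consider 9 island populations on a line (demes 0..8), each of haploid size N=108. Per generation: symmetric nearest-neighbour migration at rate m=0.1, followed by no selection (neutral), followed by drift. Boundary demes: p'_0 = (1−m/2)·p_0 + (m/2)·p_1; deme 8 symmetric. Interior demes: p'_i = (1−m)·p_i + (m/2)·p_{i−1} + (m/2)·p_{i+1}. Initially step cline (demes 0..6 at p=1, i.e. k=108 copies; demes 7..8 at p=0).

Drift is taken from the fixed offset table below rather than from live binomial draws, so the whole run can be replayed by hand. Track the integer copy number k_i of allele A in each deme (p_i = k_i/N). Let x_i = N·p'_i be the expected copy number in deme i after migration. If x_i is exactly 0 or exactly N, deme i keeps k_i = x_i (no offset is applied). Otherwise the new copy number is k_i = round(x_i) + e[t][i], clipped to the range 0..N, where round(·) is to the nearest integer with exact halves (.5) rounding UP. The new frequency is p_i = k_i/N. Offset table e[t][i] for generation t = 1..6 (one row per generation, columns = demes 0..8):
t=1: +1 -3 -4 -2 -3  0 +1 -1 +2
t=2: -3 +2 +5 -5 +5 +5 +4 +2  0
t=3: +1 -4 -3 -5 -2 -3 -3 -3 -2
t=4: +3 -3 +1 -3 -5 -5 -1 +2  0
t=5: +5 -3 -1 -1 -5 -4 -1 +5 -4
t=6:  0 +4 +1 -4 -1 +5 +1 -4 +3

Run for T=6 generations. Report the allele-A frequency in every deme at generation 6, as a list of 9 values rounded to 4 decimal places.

t=0: k=[108 108 108 108 108 108 108 0 0]
t=1: x=[108.0000 108.0000 108.0000 108.0000 108.0000 108.0000 102.6000 5.4000 0.0000] k=[108 108 108 108 108 108 104 4 0]
t=2: x=[108.0000 108.0000 108.0000 108.0000 108.0000 107.8000 99.2000 8.8000 0.2000] k=[108 108 108 108 108 108 103 11 0]
t=3: x=[108.0000 108.0000 108.0000 108.0000 108.0000 107.7500 98.6500 15.0500 0.5500] k=[108 108 108 108 108 105 96 12 0]
t=4: x=[108.0000 108.0000 108.0000 108.0000 107.8500 104.7000 92.2500 15.6000 0.6000] k=[108 108 108 108 103 100 91 18 1]
t=5: x=[108.0000 108.0000 108.0000 107.7500 103.1000 99.7000 87.8000 20.8000 1.8500] k=[108 108 108 107 98 96 87 26 0]
t=6: x=[108.0000 108.0000 107.9500 106.6000 98.3500 95.6500 84.4000 27.7500 1.3000] k=[108 108 108 103 97 101 85 24 4]

[1.0000, 1.0000, 1.0000, 0.9537, 0.8981, 0.9352, 0.7870, 0.2222, 0.0370]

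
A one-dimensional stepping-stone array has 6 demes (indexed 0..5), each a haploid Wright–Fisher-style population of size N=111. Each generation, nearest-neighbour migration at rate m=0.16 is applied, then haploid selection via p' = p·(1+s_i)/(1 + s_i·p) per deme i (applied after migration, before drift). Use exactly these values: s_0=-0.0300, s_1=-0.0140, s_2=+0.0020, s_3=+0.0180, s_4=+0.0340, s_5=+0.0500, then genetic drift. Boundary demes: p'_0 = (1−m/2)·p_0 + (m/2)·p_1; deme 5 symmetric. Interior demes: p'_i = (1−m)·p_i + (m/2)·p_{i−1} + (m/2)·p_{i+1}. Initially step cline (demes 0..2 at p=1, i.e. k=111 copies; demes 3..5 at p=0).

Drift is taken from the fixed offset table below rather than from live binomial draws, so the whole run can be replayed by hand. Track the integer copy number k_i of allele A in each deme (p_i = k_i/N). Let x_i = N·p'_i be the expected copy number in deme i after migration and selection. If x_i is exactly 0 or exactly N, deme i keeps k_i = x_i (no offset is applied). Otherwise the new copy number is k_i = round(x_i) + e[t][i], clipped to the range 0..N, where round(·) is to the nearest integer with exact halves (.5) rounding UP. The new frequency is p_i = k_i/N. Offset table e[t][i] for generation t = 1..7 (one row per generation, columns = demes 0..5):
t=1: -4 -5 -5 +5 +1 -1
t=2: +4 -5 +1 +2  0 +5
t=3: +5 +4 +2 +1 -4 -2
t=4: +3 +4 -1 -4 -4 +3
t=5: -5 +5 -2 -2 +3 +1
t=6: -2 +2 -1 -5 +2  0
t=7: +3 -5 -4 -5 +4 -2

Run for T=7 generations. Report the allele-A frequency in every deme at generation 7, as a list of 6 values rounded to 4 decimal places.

t=0: k=[111 111 111 0 0 0]
t=1: x=[111.0000 111.0000 102.1363 9.0268 0.0000 0.0000] k=[111 111 97 14 0 0]
t=2: x=[111.0000 109.8643 91.5121 19.8087 1.1577 0.0000] k=[111 105 93 22 1 0]
t=3: x=[110.5052 104.4334 88.3161 26.3569 2.6863 0.0840] k=[111 108 90 27 0 0]
t=4: x=[110.7526 106.7427 86.4382 30.2712 2.2320 0.0000] k=[111 111 85 26 0 0]
t=5: x=[111.0000 108.8910 82.4024 29.0207 2.1494 0.0000] k=[111 111 80 27 5 0]
t=6: x=[111.0000 108.4856 78.2861 29.8679 6.5635 0.4199] k=[111 110 77 25 9 0]
t=7: x=[110.9175 107.3911 75.5282 28.2541 9.8562 0.7558] k=[111 102 72 23 14 0]

[1.0000, 0.9189, 0.6486, 0.2072, 0.1261, 0.0000]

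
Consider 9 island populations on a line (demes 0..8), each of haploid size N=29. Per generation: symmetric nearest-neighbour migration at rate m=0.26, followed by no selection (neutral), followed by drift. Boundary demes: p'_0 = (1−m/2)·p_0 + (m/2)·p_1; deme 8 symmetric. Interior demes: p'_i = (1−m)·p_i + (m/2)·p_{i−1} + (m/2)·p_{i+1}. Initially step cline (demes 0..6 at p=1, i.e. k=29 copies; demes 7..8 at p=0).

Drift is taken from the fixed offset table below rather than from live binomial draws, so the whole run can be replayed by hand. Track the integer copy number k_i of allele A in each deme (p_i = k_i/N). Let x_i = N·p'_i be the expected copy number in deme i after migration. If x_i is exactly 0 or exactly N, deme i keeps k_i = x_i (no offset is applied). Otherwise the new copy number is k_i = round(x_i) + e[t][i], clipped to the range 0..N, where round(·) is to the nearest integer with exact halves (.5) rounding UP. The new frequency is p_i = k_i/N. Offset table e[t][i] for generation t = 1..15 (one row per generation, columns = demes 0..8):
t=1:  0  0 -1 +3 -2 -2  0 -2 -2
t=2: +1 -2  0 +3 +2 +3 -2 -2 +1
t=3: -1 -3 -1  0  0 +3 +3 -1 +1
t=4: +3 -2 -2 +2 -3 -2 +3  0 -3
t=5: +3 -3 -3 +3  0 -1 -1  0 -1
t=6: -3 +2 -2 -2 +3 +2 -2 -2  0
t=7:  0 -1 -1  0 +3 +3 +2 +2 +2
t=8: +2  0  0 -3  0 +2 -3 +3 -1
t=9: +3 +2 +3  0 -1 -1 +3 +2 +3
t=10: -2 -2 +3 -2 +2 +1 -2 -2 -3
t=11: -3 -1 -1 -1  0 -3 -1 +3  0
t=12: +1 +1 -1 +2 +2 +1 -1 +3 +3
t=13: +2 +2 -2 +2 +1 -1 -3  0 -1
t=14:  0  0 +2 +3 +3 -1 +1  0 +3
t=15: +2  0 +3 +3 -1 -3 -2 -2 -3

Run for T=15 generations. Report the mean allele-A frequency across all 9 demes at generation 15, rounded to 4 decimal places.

t=0: k=[29 29 29 29 29 29 29 0 0]
t=1: x=[29.0000 29.0000 29.0000 29.0000 29.0000 29.0000 25.2300 3.7700 0.0000] k=[29 29 29 29 29 29 25 2 0]
t=2: x=[29.0000 29.0000 29.0000 29.0000 29.0000 28.4800 22.5300 4.7300 0.2600] k=[29 29 29 29 29 29 21 3 1]
t=3: x=[29.0000 29.0000 29.0000 29.0000 29.0000 27.9600 19.7000 5.0800 1.2600] k=[29 29 29 29 29 29 23 4 2]
t=4: x=[29.0000 29.0000 29.0000 29.0000 29.0000 28.2200 21.3100 6.2100 2.2600] k=[29 29 29 29 29 26 24 6 0]
t=5: x=[29.0000 29.0000 29.0000 29.0000 28.6100 26.1300 21.9200 7.5600 0.7800] k=[29 29 29 29 29 25 21 8 0]
t=6: x=[29.0000 29.0000 29.0000 29.0000 28.4800 25.0000 19.8300 8.6500 1.0400] k=[29 29 29 29 29 27 18 7 1]
t=7: x=[29.0000 29.0000 29.0000 29.0000 28.7400 26.0900 17.7400 7.6500 1.7800] k=[29 29 29 29 29 29 20 10 4]
t=8: x=[29.0000 29.0000 29.0000 29.0000 29.0000 27.8300 19.8700 10.5200 4.7800] k=[29 29 29 29 29 29 17 14 4]
t=9: x=[29.0000 29.0000 29.0000 29.0000 29.0000 27.4400 18.1700 13.0900 5.3000] k=[29 29 29 29 29 26 21 15 8]
t=10: x=[29.0000 29.0000 29.0000 29.0000 28.6100 25.7400 20.8700 14.8700 8.9100] k=[29 29 29 29 29 27 19 13 6]
t=11: x=[29.0000 29.0000 29.0000 29.0000 28.7400 26.2200 19.2600 12.8700 6.9100] k=[29 29 29 29 29 23 18 16 7]
t=12: x=[29.0000 29.0000 29.0000 29.0000 28.2200 23.1300 18.3900 15.0900 8.1700] k=[29 29 29 29 29 24 17 18 11]
t=13: x=[29.0000 29.0000 29.0000 29.0000 28.3500 23.7400 18.0400 16.9600 11.9100] k=[29 29 29 29 29 23 15 17 11]
t=14: x=[29.0000 29.0000 29.0000 29.0000 28.2200 22.7400 16.3000 15.9600 11.7800] k=[29 29 29 29 29 22 17 16 15]
t=15: x=[29.0000 29.0000 29.0000 29.0000 28.0900 22.2600 17.5200 16.0000 15.1300] k=[29 29 29 29 27 19 16 14 12]

0.7816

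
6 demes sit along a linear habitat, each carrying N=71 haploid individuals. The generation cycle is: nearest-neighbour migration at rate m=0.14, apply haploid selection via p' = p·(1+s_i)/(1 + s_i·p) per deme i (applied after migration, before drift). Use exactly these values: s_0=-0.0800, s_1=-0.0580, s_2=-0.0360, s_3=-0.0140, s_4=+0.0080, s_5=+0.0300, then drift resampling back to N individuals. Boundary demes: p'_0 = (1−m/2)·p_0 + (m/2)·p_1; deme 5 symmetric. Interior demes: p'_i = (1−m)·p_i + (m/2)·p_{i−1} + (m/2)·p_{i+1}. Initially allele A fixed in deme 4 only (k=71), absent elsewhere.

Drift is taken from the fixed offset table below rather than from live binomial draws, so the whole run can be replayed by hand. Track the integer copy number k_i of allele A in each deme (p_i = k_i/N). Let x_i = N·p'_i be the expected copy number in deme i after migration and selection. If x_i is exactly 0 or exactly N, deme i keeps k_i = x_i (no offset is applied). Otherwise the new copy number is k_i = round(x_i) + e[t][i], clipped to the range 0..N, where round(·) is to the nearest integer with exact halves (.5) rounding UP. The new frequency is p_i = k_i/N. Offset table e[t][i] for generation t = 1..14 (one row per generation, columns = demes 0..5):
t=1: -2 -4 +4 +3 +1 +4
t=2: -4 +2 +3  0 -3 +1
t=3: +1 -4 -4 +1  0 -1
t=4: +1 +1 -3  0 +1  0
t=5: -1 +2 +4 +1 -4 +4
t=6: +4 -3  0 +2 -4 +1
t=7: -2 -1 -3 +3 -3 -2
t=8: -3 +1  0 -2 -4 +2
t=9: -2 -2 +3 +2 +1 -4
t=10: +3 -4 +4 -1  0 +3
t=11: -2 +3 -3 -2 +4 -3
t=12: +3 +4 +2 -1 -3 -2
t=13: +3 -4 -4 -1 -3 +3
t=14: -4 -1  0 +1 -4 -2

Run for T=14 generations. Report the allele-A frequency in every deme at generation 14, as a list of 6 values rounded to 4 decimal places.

[0.0141, 0.0282, 0.0704, 0.2113, 0.2254, 0.3380]

t=0: k=[0 0 0 0 71 0]
t=1: x=[0.0000 0.0000 0.0000 4.9052 61.1279 5.1084] k=[0 0 0 8 62 9]
t=2: x=[0.0000 0.0000 0.5400 11.0874 54.6107 13.0214] k=[0 0 4 11 52 14]
t=3: x=[0.0000 0.2638 4.0671 13.2276 46.5978 17.0398] k=[0 0 0 14 47 16]
t=4: x=[0.0000 0.0000 0.9452 15.1612 42.6558 18.5725] k=[0 0 0 15 44 19]
t=5: x=[0.0000 0.0000 1.0127 15.8061 40.3589 21.1867] k=[0 0 5 17 36 25]
t=6: x=[0.0000 0.3298 5.3071 17.3048 34.0412 26.2572] k=[0 0 5 19 30 27]
t=7: x=[0.0000 0.3298 5.4429 18.5958 29.1568 27.7077] k=[0 0 2 22 26 26]
t=8: x=[0.0000 0.1319 3.1478 20.6728 25.8508 26.4890] k=[0 1 3 19 22 28]
t=9: x=[0.0644 1.0088 3.8445 17.9006 22.3318 28.0802] k=[0 0 7 20 23 24]
t=10: x=[0.0000 0.4618 7.1799 19.1025 22.9837 24.4012] k=[0 0 11 18 23 27]
t=11: x=[0.0000 0.7258 10.3906 17.6722 23.0539 27.2143] k=[0 4 7 16 27 24]
t=12: x=[0.2577 3.7140 7.1799 15.9648 26.1515 24.6838] k=[3 8 9 15 23 23]
t=13: x=[3.0937 7.3184 9.0563 14.9727 22.5625 23.4620] k=[6 3 5 14 20 26]
t=14: x=[5.3618 3.1644 5.3071 13.6340 20.1147 26.0657] k=[1 2 5 15 16 24]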